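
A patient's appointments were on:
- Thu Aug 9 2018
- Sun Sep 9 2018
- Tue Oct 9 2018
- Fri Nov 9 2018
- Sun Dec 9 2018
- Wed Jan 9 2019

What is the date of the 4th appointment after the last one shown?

Thu May 9 2019

Each date is the 9th; the gaps (31, 30, 31, 30, 31) track the month lengths.
The rule is the 9th of each month.
February 2019: Sat Feb 9 2019.
March 2019: Sat Mar 9 2019.
Next: April 2019 → Tue Apr 9 2019.
Next: May 2019 → Thu May 9 2019.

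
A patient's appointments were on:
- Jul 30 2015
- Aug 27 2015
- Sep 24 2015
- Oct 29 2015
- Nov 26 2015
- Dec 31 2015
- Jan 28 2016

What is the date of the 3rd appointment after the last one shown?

These are Thursdays with 28, 28, 35, 28, 35, 28-day gaps.
Each is the final Thursday of its month — Jul 30 2015 is past the 28th, so '4th Thursday' doesn't fit.
Last Thursday of February 2016: Feb 25 2016.
March 2016 ends with Thursday Mar 31 2016.
Last Thursday of April 2016: Apr 28 2016.

Apr 28 2016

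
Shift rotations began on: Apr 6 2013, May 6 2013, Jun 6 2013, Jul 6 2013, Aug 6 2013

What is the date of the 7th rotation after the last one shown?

Each date is the 6th; the gaps (30, 31, 30, 31) track the month lengths.
The rule is the 6th of each month.
September 2013: Sep 6 2013.
October 2013: Oct 6 2013.
Next: November 2013 → Nov 6 2013.
Next: December 2013 → Dec 6 2013.
January 2014: Jan 6 2014.
February 2014: Feb 6 2014.
March 2014: Mar 6 2014.

Mar 6 2014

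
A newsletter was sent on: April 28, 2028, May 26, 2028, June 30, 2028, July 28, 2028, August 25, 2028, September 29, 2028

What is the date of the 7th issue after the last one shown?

Every date is a Friday; gaps 28, 35, 28, 28, 35 days.
Each is the last Friday of its month (at least one falls on the 29th or later, ruling out '4th Friday').
October 2028 ends with Friday October 27, 2028.
Last Friday of November 2028: November 24, 2028.
Last Friday of December 2028: December 29, 2028.
January 2029 ends with Friday January 26, 2029.
Last Friday of February 2029: February 23, 2029.
Last Friday of March 2029: March 30, 2029.
April 2029 ends with Friday April 27, 2029.

April 27, 2029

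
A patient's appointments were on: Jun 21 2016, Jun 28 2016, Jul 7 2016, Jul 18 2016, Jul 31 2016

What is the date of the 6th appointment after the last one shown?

Nov 28 2016

The spacing grows by 2 each time: 7, 9, 11, 13 days.
Next gap: 15 days. Jul 31 2016 + 15 days = Aug 15 2016.
Next gap: 17 days. Aug 15 2016 + 17 days = Sep 1 2016.
Next gap: 19 days. Sep 1 2016 + 19 days = Sep 20 2016.
Next gap: 21 days. Sep 20 2016 + 21 days = Oct 11 2016.
Next gap: 23 days. Oct 11 2016 + 23 days = Nov 3 2016.
Next gap: 25 days. Nov 3 2016 + 25 days = Nov 28 2016.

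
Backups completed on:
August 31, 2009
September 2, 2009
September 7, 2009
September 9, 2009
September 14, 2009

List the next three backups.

September 16, 2009; September 21, 2009; September 23, 2009

The gap pattern 2, 5, 2, 5 repeats every 2 events.
These are the Mondays and Wednesdays of each week.
Next Wednesday: September 16, 2009.
Next Monday: September 21, 2009.
Next Wednesday: September 23, 2009.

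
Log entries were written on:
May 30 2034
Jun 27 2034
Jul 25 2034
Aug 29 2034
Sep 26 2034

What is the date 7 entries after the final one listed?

These are Tuesdays with 28, 28, 35, 28-day gaps.
Each is the final Tuesday of its month — May 30 2034 is past the 28th, so '4th Tuesday' doesn't fit.
October 2034 ends with Tuesday Oct 31 2034.
Last Tuesday of November 2034: Nov 28 2034.
Last Tuesday of December 2034: Dec 26 2034.
January 2035 ends with Tuesday Jan 30 2035.
Last Tuesday of February 2035: Feb 27 2035.
March 2035 ends with Tuesday Mar 27 2035.
April 2035 ends with Tuesday Apr 24 2035.

Apr 24 2035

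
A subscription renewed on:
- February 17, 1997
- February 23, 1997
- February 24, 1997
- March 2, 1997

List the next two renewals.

March 3, 1997; March 9, 1997

Every event lands on a Monday or Sunday (gaps cycle 6, 1, 6).
So the schedule is: every Monday and Sunday.
Next Monday: March 3, 1997.
Next Sunday: March 9, 1997.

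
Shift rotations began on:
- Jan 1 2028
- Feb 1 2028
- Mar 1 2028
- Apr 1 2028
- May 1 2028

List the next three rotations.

The day-of-month is always 1 (31, 29, 31, 30 days between events).
So this recurs on the 1st of each month.
Next: June 2028 → Jun 1 2028.
Next: July 2028 → Jul 1 2028.
Next: August 2028 → Aug 1 2028.

Jun 1 2028, Jul 1 2028, Aug 1 2028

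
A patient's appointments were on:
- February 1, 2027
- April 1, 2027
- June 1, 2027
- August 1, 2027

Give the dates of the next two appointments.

October 1, 2027; December 1, 2027

The day-of-month is always 1 (59, 61, 61 days between events).
So this recurs on the 1st of every 2 months.
Next: October 2027 → October 1, 2027.
Next: December 2027 → December 1, 2027.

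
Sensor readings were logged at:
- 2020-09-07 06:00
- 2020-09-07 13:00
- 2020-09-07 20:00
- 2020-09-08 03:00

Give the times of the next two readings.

Spacing: 7, 7, 7 h — constant 7 h.
2020-09-08 03:00 + 7 h = 2020-09-08 10:00.
2020-09-08 10:00 + 7 h = 2020-09-08 17:00.

2020-09-08 10:00, 2020-09-08 17:00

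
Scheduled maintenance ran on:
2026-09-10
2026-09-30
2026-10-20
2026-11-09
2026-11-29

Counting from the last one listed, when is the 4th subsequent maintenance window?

Every event comes 20 days after the last (20, 20, 20, 20).
2026-11-29 + 20 days = 2026-12-19.
2026-12-19 + 20 days = 2027-01-08.
2027-01-08 + 20 days = 2027-01-28.
2027-01-28 + 20 days = 2027-02-17.

2027-02-17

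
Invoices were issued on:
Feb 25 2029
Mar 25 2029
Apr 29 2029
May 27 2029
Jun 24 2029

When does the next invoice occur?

Jul 29 2029

These are Sundays with 28, 35, 28, 28-day gaps.
Each is the final Sunday of its month — Apr 29 2029 is past the 28th, so '4th Sunday' doesn't fit.
July 2029 ends with Sunday Jul 29 2029.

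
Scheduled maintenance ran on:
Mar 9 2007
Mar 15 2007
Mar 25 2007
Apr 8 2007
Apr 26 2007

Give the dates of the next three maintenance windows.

The spacing grows by 4 each time: 6, 10, 14, 18 days.
Next gap: 22 days. Apr 26 2007 + 22 days = May 18 2007.
Next gap: 26 days. May 18 2007 + 26 days = Jun 13 2007.
Next gap: 30 days. Jun 13 2007 + 30 days = Jul 13 2007.

May 18 2007, Jun 13 2007, Jul 13 2007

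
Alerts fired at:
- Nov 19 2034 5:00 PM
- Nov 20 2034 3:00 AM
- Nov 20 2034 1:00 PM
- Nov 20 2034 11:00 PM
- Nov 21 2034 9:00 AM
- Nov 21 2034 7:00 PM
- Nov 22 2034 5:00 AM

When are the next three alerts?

Nov 22 2034 3:00 PM, Nov 23 2034 1:00 AM, Nov 23 2034 11:00 AM

The interval is a steady 10 hours (10, 10, 10, 10, 10, 10).
Nov 22 2034 5:00 AM + 10 h = Nov 22 2034 3:00 PM.
Nov 22 2034 3:00 PM + 10 h = Nov 23 2034 1:00 AM.
Nov 23 2034 1:00 AM + 10 h = Nov 23 2034 11:00 AM.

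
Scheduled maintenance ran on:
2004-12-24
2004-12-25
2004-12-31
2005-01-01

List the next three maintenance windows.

2005-01-07, 2005-01-08, 2005-01-14

The gap pattern 1, 6, 1 repeats every 2 events.
These are the Fridays and Saturdays of each week.
The following Friday is 2005-01-07.
The following Saturday is 2005-01-08.
Next Friday: 2005-01-14.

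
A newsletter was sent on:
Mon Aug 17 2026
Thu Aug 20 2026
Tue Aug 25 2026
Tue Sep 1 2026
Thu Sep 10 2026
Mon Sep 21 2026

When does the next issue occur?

Gaps: 3, 5, 7, 9, 11 days — each gap is 2 larger than the previous one.
Next gap: 13 days. Mon Sep 21 2026 + 13 days = Sun Oct 4 2026.

Sun Oct 4 2026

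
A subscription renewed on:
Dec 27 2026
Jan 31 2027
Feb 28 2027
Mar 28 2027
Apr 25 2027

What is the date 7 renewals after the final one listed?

All Sundays; the gaps (35, 28, 28, 28) vary with month length.
This is the last Sunday of each month.
Last Sunday of May 2027: May 30 2027.
June 2027 ends with Sunday Jun 27 2027.
July 2027 ends with Sunday Jul 25 2027.
August 2027 ends with Sunday Aug 29 2027.
Last Sunday of September 2027: Sep 26 2027.
Last Sunday of October 2027: Oct 31 2027.
November 2027 ends with Sunday Nov 28 2027.

Nov 28 2027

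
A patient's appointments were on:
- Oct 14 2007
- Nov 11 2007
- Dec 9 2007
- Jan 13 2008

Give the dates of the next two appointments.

Feb 10 2008, Mar 9 2008

These are Sundays at 28- or 35-day spacing (28, 28, 35).
The pattern: 2nd Sunday of the month.
2nd Sunday of February 2008: Feb 10 2008.
March 2008 — 2nd Sunday is Mar 9 2008.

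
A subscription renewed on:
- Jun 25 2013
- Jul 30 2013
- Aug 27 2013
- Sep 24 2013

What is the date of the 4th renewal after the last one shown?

Jan 28 2014

These are Tuesdays with 35, 28, 28-day gaps.
Each is the final Tuesday of its month — Jul 30 2013 is past the 28th, so '4th Tuesday' doesn't fit.
October 2013 ends with Tuesday Oct 29 2013.
Last Tuesday of November 2013: Nov 26 2013.
Last Tuesday of December 2013: Dec 31 2013.
Last Tuesday of January 2014: Jan 28 2014.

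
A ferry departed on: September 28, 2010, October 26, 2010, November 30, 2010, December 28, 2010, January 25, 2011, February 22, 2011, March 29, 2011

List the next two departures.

These are Tuesdays with 28, 35, 28, 28, 28, 35-day gaps.
Each is the final Tuesday of its month — November 30, 2010 is past the 28th, so '4th Tuesday' doesn't fit.
Last Tuesday of April 2011: April 26, 2011.
Last Tuesday of May 2011: May 31, 2011.

April 26, 2011; May 31, 2011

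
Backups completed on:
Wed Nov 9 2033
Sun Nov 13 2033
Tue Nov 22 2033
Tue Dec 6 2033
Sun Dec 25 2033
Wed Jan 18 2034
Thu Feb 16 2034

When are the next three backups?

Wed Mar 22 2034, Sun Apr 30 2034, Tue Jun 13 2034

The spacing grows by 5 each time: 4, 9, 14, 19, 24, 29 days.
Next gap: 34 days. Thu Feb 16 2034 + 34 days = Wed Mar 22 2034.
Next gap: 39 days. Wed Mar 22 2034 + 39 days = Sun Apr 30 2034.
Next gap: 44 days. Sun Apr 30 2034 + 44 days = Tue Jun 13 2034.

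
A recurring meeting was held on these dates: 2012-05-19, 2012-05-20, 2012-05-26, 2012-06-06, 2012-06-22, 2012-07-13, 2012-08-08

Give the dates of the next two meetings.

The spacing grows by 5 each time: 1, 6, 11, 16, 21, 26 days.
Next gap: 31 days. 2012-08-08 + 31 days = 2012-09-08.
Next gap: 36 days. 2012-09-08 + 36 days = 2012-10-14.

2012-09-08, 2012-10-14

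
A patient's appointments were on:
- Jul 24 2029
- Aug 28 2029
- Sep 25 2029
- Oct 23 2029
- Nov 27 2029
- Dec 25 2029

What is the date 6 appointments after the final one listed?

Jun 25 2030

These are Tuesdays at 28- or 35-day spacing (35, 28, 28, 35, 28).
The pattern: 4th Tuesday of the month.
4th Tuesday of January 2030: Jan 22 2030.
February 2030 — 4th Tuesday is Feb 26 2030.
March 2030 — 4th Tuesday is Mar 26 2030.
4th Tuesday of April 2030: Apr 23 2030.
May 2030 — 4th Tuesday is May 28 2030.
June 2030 — 4th Tuesday is Jun 25 2030.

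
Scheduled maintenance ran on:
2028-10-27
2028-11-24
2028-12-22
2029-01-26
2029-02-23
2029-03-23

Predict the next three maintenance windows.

2029-04-27, 2029-05-25, 2029-06-22

Gaps: 28, 28, 35, 28, 28 days — a mix of 28 and 35. Every date is a Friday.
Each is the 4th Friday of its month.
April 2029 — 4th Friday is 2029-04-27.
May 2029 — 4th Friday is 2029-05-25.
June 2029 — 4th Friday is 2029-06-22.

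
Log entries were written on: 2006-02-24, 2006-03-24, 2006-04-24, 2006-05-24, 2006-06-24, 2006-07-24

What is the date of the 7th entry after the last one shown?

2007-02-24

Each date is the 24th; the gaps (28, 31, 30, 31, 30) track the month lengths.
The rule is the 24th of each month.
Next: August 2006 → 2006-08-24.
September 2006: 2006-09-24.
Next: October 2006 → 2006-10-24.
November 2006: 2006-11-24.
Next: December 2006 → 2006-12-24.
January 2007: 2007-01-24.
Next: February 2007 → 2007-02-24.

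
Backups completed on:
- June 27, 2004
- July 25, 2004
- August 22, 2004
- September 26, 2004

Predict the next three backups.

Gaps: 28, 28, 35 days — a mix of 28 and 35. Every date is a Sunday.
Each is the 4th Sunday of its month.
October 2004 — 4th Sunday is October 24, 2004.
4th Sunday of November 2004: November 28, 2004.
December 2004 — 4th Sunday is December 26, 2004.

October 24, 2004; November 28, 2004; December 26, 2004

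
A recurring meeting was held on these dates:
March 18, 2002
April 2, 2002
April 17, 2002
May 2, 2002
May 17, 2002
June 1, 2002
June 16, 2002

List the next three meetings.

July 1, 2002; July 16, 2002; July 31, 2002

The spacing is 15, 15, 15, 15, 15, 15 days — always 15 days.
June 16, 2002 + 15 days = July 1, 2002.
July 1, 2002 + 15 days = July 16, 2002.
July 16, 2002 + 15 days = July 31, 2002.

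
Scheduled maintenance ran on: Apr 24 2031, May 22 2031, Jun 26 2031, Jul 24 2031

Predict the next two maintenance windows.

Gaps: 28, 35, 28 days — a mix of 28 and 35. Every date is a Thursday.
Each is the 4th Thursday of its month.
August 2031 — 4th Thursday is Aug 28 2031.
September 2031 — 4th Thursday is Sep 25 2031.

Aug 28 2031, Sep 25 2031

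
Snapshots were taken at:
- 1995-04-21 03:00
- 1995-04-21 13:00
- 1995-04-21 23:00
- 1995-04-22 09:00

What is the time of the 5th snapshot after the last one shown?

1995-04-24 11:00

The interval is a steady 10 hours (10, 10, 10).
1995-04-22 09:00 + 10 h = 1995-04-22 19:00.
1995-04-22 19:00 + 10 h = 1995-04-23 05:00.
1995-04-23 05:00 + 10 h = 1995-04-23 15:00.
1995-04-23 15:00 + 10 h = 1995-04-24 01:00.
1995-04-24 01:00 + 10 h = 1995-04-24 11:00.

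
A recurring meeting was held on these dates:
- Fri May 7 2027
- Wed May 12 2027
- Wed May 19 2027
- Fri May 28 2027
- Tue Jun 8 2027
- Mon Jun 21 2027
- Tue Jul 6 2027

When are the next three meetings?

Intervals are 5, 7, 9, 11, 13, 15 days — an arithmetic progression with common difference 2.
Next gap: 17 days. Tue Jul 6 2027 + 17 days = Fri Jul 23 2027.
Next gap: 19 days. Fri Jul 23 2027 + 19 days = Wed Aug 11 2027.
Next gap: 21 days. Wed Aug 11 2027 + 21 days = Wed Sep 1 2027.

Fri Jul 23 2027, Wed Aug 11 2027, Wed Sep 1 2027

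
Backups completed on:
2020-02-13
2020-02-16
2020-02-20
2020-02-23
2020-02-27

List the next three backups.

Gaps: 3, 4, 3, 4 days — not constant, but cyclic with period 2.
The events fall on every Thursday and Sunday.
Next Sunday: 2020-03-01.
Next Thursday: 2020-03-05.
The following Sunday is 2020-03-08.

2020-03-01, 2020-03-05, 2020-03-08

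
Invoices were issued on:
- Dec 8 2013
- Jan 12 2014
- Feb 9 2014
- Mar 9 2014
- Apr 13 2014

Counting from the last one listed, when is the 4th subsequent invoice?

Aug 10 2014

These are Sundays at 28- or 35-day spacing (35, 28, 28, 35).
The pattern: 2nd Sunday of the month.
2nd Sunday of May 2014: May 11 2014.
June 2014 — 2nd Sunday is Jun 8 2014.
2nd Sunday of July 2014: Jul 13 2014.
2nd Sunday of August 2014: Aug 10 2014.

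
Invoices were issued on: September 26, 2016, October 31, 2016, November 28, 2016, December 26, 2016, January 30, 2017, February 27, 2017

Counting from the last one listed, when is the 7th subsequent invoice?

September 25, 2017

These are Mondays with 35, 28, 28, 35, 28-day gaps.
Each is the final Monday of its month — October 31, 2016 is past the 28th, so '4th Monday' doesn't fit.
Last Monday of March 2017: March 27, 2017.
April 2017 ends with Monday April 24, 2017.
Last Monday of May 2017: May 29, 2017.
June 2017 ends with Monday June 26, 2017.
Last Monday of July 2017: July 31, 2017.
Last Monday of August 2017: August 28, 2017.
Last Monday of September 2017: September 25, 2017.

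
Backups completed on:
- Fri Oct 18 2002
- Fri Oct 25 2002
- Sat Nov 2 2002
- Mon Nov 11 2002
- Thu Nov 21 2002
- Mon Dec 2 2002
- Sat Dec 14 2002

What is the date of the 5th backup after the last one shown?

Gaps: 7, 8, 9, 10, 11, 12 days — each gap is 1 larger than the previous one.
Next gap: 13 days. Sat Dec 14 2002 + 13 days = Fri Dec 27 2002.
Next gap: 14 days. Fri Dec 27 2002 + 14 days = Fri Jan 10 2003.
Next gap: 15 days. Fri Jan 10 2003 + 15 days = Sat Jan 25 2003.
Next gap: 16 days. Sat Jan 25 2003 + 16 days = Mon Feb 10 2003.
Next gap: 17 days. Mon Feb 10 2003 + 17 days = Thu Feb 27 2003.

Thu Feb 27 2003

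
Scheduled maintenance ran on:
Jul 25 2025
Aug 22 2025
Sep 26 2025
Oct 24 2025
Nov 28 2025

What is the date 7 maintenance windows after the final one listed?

Jun 26 2026

All dates are Fridays, 28, 35, 28, 35 days apart.
Specifically, the 4th Friday of each month.
December 2025 — 4th Friday is Dec 26 2025.
January 2026 — 4th Friday is Jan 23 2026.
4th Friday of February 2026: Feb 27 2026.
March 2026 — 4th Friday is Mar 27 2026.
4th Friday of April 2026: Apr 24 2026.
May 2026 — 4th Friday is May 22 2026.
June 2026 — 4th Friday is Jun 26 2026.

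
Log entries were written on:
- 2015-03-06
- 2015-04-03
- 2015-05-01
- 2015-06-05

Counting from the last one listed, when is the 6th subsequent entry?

2015-12-04

Gaps: 28, 28, 35 days — a mix of 28 and 35. Every date is a Friday.
Each is the 1st Friday of its month.
July 2015 — 1st Friday is 2015-07-03.
1st Friday of August 2015: 2015-08-07.
September 2015 — 1st Friday is 2015-09-04.
October 2015 — 1st Friday is 2015-10-02.
November 2015 — 1st Friday is 2015-11-06.
1st Friday of December 2015: 2015-12-04.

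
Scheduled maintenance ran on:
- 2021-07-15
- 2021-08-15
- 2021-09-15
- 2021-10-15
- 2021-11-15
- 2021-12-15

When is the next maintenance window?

2022-01-15

Gaps: 31, 31, 30, 31, 30 days — not constant. Every event is on the 15th of the month.
Pattern: the 15th of each month.
Next: January 2022 → 2022-01-15.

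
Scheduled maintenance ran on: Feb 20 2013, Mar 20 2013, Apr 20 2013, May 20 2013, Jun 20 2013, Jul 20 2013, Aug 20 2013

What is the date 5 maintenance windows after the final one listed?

Each date is the 20th; the gaps (28, 31, 30, 31, 30, 31) track the month lengths.
The rule is the 20th of each month.
Next: September 2013 → Sep 20 2013.
October 2013: Oct 20 2013.
Next: November 2013 → Nov 20 2013.
Next: December 2013 → Dec 20 2013.
Next: January 2014 → Jan 20 2014.

Jan 20 2014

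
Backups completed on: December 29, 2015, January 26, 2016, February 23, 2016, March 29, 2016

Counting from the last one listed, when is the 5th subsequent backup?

Every date is a Tuesday; gaps 28, 28, 35 days.
Each is the last Tuesday of its month (at least one falls on the 29th or later, ruling out '4th Tuesday').
April 2016 ends with Tuesday April 26, 2016.
Last Tuesday of May 2016: May 31, 2016.
June 2016 ends with Tuesday June 28, 2016.
Last Tuesday of July 2016: July 26, 2016.
Last Tuesday of August 2016: August 30, 2016.

August 30, 2016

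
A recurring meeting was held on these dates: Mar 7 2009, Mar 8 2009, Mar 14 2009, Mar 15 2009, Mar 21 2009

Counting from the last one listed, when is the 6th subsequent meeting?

Gaps: 1, 6, 1, 6 days — not constant, but cyclic with period 2.
The events fall on every Saturday and Sunday.
The following Sunday is Mar 22 2009.
Next Saturday: Mar 28 2009.
The following Sunday is Mar 29 2009.
Next Saturday: Apr 4 2009.
Next Sunday: Apr 5 2009.
Next Saturday: Apr 11 2009.

Apr 11 2009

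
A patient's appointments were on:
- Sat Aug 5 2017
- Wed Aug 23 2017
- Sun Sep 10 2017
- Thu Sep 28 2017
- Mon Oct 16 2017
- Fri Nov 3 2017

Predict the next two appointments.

Every event comes 18 days after the last (18, 18, 18, 18, 18).
Fri Nov 3 2017 + 18 days = Tue Nov 21 2017.
Tue Nov 21 2017 + 18 days = Sat Dec 9 2017.

Tue Nov 21 2017, Sat Dec 9 2017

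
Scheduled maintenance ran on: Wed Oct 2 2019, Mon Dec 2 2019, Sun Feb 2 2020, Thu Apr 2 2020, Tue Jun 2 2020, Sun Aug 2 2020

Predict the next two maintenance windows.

Each date is the 2nd; the gaps (61, 62, 60, 61, 61) track the month lengths.
The rule is the 2nd of every 2 months.
Next: October 2020 → Fri Oct 2 2020.
Next: December 2020 → Wed Dec 2 2020.

Fri Oct 2 2020, Wed Dec 2 2020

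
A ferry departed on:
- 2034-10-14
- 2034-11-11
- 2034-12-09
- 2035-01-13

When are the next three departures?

2035-02-10, 2035-03-10, 2035-04-14

Gaps: 28, 28, 35 days — a mix of 28 and 35. Every date is a Saturday.
Each is the 2nd Saturday of its month.
2nd Saturday of February 2035: 2035-02-10.
March 2035 — 2nd Saturday is 2035-03-10.
2nd Saturday of April 2035: 2035-04-14.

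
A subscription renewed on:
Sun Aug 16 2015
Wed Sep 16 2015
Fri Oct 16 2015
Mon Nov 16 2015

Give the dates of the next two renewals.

Wed Dec 16 2015, Sat Jan 16 2016

Gaps: 31, 30, 31 days — not constant. Every event is on the 16th of the month.
Pattern: the 16th of each month.
December 2015: Wed Dec 16 2015.
Next: January 2016 → Sat Jan 16 2016.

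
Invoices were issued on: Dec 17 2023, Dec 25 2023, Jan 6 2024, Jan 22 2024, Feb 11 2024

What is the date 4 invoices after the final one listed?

Gaps: 8, 12, 16, 20 days — each gap is 4 larger than the previous one.
Next gap: 24 days. Feb 11 2024 + 24 days = Mar 6 2024.
Next gap: 28 days. Mar 6 2024 + 28 days = Apr 3 2024.
Next gap: 32 days. Apr 3 2024 + 32 days = May 5 2024.
Next gap: 36 days. May 5 2024 + 36 days = Jun 10 2024.

Jun 10 2024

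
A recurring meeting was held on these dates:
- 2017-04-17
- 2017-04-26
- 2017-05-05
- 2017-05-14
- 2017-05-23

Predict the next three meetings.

2017-06-01, 2017-06-10, 2017-06-19

Every event comes 9 days after the last (9, 9, 9, 9).
2017-05-23 + 9 days = 2017-06-01.
2017-06-01 + 9 days = 2017-06-10.
2017-06-10 + 9 days = 2017-06-19.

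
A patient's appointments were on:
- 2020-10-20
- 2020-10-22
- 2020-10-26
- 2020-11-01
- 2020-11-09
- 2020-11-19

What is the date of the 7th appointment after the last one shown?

Intervals are 2, 4, 6, 8, 10 days — an arithmetic progression with common difference 2.
Next gap: 12 days. 2020-11-19 + 12 days = 2020-12-01.
Next gap: 14 days. 2020-12-01 + 14 days = 2020-12-15.
Next gap: 16 days. 2020-12-15 + 16 days = 2020-12-31.
Next gap: 18 days. 2020-12-31 + 18 days = 2021-01-18.
Next gap: 20 days. 2021-01-18 + 20 days = 2021-02-07.
Next gap: 22 days. 2021-02-07 + 22 days = 2021-03-01.
Next gap: 24 days. 2021-03-01 + 24 days = 2021-03-25.

2021-03-25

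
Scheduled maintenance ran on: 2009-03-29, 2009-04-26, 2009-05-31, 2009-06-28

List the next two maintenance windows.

Every date is a Sunday; gaps 28, 35, 28 days.
Each is the last Sunday of its month (at least one falls on the 29th or later, ruling out '4th Sunday').
Last Sunday of July 2009: 2009-07-26.
August 2009 ends with Sunday 2009-08-30.

2009-07-26, 2009-08-30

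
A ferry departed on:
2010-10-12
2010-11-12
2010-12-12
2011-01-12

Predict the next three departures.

2011-02-12, 2011-03-12, 2011-04-12

The day-of-month is always 12 (31, 30, 31 days between events).
So this recurs on the 12th of each month.
Next: February 2011 → 2011-02-12.
Next: March 2011 → 2011-03-12.
April 2011: 2011-04-12.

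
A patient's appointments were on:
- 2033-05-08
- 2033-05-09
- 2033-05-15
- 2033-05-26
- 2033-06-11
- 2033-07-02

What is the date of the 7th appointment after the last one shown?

2034-04-15

The spacing grows by 5 each time: 1, 6, 11, 16, 21 days.
Next gap: 26 days. 2033-07-02 + 26 days = 2033-07-28.
Next gap: 31 days. 2033-07-28 + 31 days = 2033-08-28.
Next gap: 36 days. 2033-08-28 + 36 days = 2033-10-03.
Next gap: 41 days. 2033-10-03 + 41 days = 2033-11-13.
Next gap: 46 days. 2033-11-13 + 46 days = 2033-12-29.
Next gap: 51 days. 2033-12-29 + 51 days = 2034-02-18.
Next gap: 56 days. 2034-02-18 + 56 days = 2034-04-15.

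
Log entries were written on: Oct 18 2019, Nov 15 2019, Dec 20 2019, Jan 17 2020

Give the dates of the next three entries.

Gaps: 28, 35, 28 days — a mix of 28 and 35. Every date is a Friday.
Each is the 3rd Friday of its month.
February 2020 — 3rd Friday is Feb 21 2020.
March 2020 — 3rd Friday is Mar 20 2020.
April 2020 — 3rd Friday is Apr 17 2020.

Feb 21 2020, Mar 20 2020, Apr 17 2020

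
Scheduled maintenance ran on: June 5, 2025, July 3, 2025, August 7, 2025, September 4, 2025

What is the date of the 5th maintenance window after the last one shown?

February 5, 2026

Gaps: 28, 35, 28 days — a mix of 28 and 35. Every date is a Thursday.
Each is the 1st Thursday of its month.
October 2025 — 1st Thursday is October 2, 2025.
1st Thursday of November 2025: November 6, 2025.
1st Thursday of December 2025: December 4, 2025.
January 2026 — 1st Thursday is January 1, 2026.
February 2026 — 1st Thursday is February 5, 2026.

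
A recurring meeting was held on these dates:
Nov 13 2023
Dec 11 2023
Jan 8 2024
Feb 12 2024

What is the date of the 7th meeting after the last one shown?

Gaps: 28, 28, 35 days — a mix of 28 and 35. Every date is a Monday.
Each is the 2nd Monday of its month.
2nd Monday of March 2024: Mar 11 2024.
2nd Monday of April 2024: Apr 8 2024.
May 2024 — 2nd Monday is May 13 2024.
June 2024 — 2nd Monday is Jun 10 2024.
July 2024 — 2nd Monday is Jul 8 2024.
2nd Monday of August 2024: Aug 12 2024.
September 2024 — 2nd Monday is Sep 9 2024.

Sep 9 2024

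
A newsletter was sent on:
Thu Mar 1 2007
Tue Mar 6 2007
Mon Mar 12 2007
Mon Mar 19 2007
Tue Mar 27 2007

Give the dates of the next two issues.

Gaps: 5, 6, 7, 8 days — each gap is 1 larger than the previous one.
Next gap: 9 days. Tue Mar 27 2007 + 9 days = Thu Apr 5 2007.
Next gap: 10 days. Thu Apr 5 2007 + 10 days = Sun Apr 15 2007.

Thu Apr 5 2007, Sun Apr 15 2007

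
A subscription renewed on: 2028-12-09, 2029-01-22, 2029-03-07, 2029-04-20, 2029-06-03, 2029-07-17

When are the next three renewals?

The spacing is 44, 44, 44, 44, 44 days — always 44 days.
2029-07-17 + 44 days = 2029-08-30.
2029-08-30 + 44 days = 2029-10-13.
2029-10-13 + 44 days = 2029-11-26.

2029-08-30, 2029-10-13, 2029-11-26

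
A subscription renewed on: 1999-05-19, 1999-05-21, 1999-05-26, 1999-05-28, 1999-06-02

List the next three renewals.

1999-06-04, 1999-06-09, 1999-06-11

Every event lands on a Wednesday or Friday (gaps cycle 2, 5, 2, 5).
So the schedule is: every Wednesday and Friday.
Next Friday: 1999-06-04.
The following Wednesday is 1999-06-09.
Next Friday: 1999-06-11.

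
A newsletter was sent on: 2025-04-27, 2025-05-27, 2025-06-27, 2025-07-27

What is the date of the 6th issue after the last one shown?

2026-01-27

The day-of-month is always 27 (30, 31, 30 days between events).
So this recurs on the 27th of each month.
Next: August 2025 → 2025-08-27.
Next: September 2025 → 2025-09-27.
October 2025: 2025-10-27.
Next: November 2025 → 2025-11-27.
Next: December 2025 → 2025-12-27.
Next: January 2026 → 2026-01-27.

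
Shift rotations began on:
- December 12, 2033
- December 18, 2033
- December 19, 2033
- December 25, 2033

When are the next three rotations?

December 26, 2033; January 1, 2034; January 2, 2034

The gap pattern 6, 1, 6 repeats every 2 events.
These are the Mondays and Sundays of each week.
The following Monday is December 26, 2033.
Next Sunday: January 1, 2034.
The following Monday is January 2, 2034.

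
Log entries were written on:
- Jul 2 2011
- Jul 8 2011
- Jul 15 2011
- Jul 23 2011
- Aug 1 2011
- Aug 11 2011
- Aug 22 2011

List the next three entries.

Sep 3 2011, Sep 16 2011, Sep 30 2011

The spacing grows by 1 each time: 6, 7, 8, 9, 10, 11 days.
Next gap: 12 days. Aug 22 2011 + 12 days = Sep 3 2011.
Next gap: 13 days. Sep 3 2011 + 13 days = Sep 16 2011.
Next gap: 14 days. Sep 16 2011 + 14 days = Sep 30 2011.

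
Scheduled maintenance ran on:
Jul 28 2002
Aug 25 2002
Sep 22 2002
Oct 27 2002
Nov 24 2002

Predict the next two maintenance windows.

Dec 22 2002, Jan 26 2003

These are Sundays at 28- or 35-day spacing (28, 28, 35, 28).
The pattern: 4th Sunday of the month.
December 2002 — 4th Sunday is Dec 22 2002.
January 2003 — 4th Sunday is Jan 26 2003.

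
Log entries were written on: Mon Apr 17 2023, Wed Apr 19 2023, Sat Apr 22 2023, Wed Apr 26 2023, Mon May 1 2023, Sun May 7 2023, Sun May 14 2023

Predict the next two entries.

The spacing grows by 1 each time: 2, 3, 4, 5, 6, 7 days.
Next gap: 8 days. Sun May 14 2023 + 8 days = Mon May 22 2023.
Next gap: 9 days. Mon May 22 2023 + 9 days = Wed May 31 2023.

Mon May 22 2023, Wed May 31 2023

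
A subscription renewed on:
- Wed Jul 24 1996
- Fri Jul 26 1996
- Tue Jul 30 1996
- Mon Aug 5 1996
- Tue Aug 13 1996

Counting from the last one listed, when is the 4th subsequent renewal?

Gaps: 2, 4, 6, 8 days — each gap is 2 larger than the previous one.
Next gap: 10 days. Tue Aug 13 1996 + 10 days = Fri Aug 23 1996.
Next gap: 12 days. Fri Aug 23 1996 + 12 days = Wed Sep 4 1996.
Next gap: 14 days. Wed Sep 4 1996 + 14 days = Wed Sep 18 1996.
Next gap: 16 days. Wed Sep 18 1996 + 16 days = Fri Oct 4 1996.

Fri Oct 4 1996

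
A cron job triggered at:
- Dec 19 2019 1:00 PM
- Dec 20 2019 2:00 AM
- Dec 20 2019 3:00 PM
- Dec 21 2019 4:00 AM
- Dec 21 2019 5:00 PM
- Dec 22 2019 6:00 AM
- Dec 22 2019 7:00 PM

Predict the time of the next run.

Dec 23 2019 8:00 AM

Spacing: 13, 13, 13, 13, 13, 13 h — constant 13 h.
Dec 22 2019 7:00 PM + 13 h = Dec 23 2019 8:00 AM.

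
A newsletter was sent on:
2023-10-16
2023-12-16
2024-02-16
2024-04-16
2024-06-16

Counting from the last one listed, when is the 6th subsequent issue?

The day-of-month is always 16 (61, 62, 60, 61 days between events).
So this recurs on the 16th of every 2 months.
August 2024: 2024-08-16.
Next: October 2024 → 2024-10-16.
December 2024: 2024-12-16.
February 2025: 2025-02-16.
April 2025: 2025-04-16.
June 2025: 2025-06-16.

2025-06-16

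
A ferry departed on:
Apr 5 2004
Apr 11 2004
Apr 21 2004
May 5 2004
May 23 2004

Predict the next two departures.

Jun 14 2004, Jul 10 2004

The spacing grows by 4 each time: 6, 10, 14, 18 days.
Next gap: 22 days. May 23 2004 + 22 days = Jun 14 2004.
Next gap: 26 days. Jun 14 2004 + 26 days = Jul 10 2004.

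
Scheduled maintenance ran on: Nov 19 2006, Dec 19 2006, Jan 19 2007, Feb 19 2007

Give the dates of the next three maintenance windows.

Mar 19 2007, Apr 19 2007, May 19 2007

Each date is the 19th; the gaps (30, 31, 31) track the month lengths.
The rule is the 19th of each month.
Next: March 2007 → Mar 19 2007.
April 2007: Apr 19 2007.
Next: May 2007 → May 19 2007.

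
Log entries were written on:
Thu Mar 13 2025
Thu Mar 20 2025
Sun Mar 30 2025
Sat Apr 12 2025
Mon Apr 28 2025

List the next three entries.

Gaps: 7, 10, 13, 16 days — each gap is 3 larger than the previous one.
Next gap: 19 days. Mon Apr 28 2025 + 19 days = Sat May 17 2025.
Next gap: 22 days. Sat May 17 2025 + 22 days = Sun Jun 8 2025.
Next gap: 25 days. Sun Jun 8 2025 + 25 days = Thu Jul 3 2025.

Sat May 17 2025, Sun Jun 8 2025, Thu Jul 3 2025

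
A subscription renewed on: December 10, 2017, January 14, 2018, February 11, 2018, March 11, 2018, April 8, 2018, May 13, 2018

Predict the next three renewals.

These are Sundays at 28- or 35-day spacing (35, 28, 28, 28, 35).
The pattern: 2nd Sunday of the month.
2nd Sunday of June 2018: June 10, 2018.
July 2018 — 2nd Sunday is July 8, 2018.
August 2018 — 2nd Sunday is August 12, 2018.

June 10, 2018; July 8, 2018; August 12, 2018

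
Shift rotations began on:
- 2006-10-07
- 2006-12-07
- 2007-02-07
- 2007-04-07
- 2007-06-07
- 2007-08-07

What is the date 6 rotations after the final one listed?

2008-08-07

The day-of-month is always 7 (61, 62, 59, 61, 61 days between events).
So this recurs on the 7th of every 2 months.
October 2007: 2007-10-07.
December 2007: 2007-12-07.
February 2008: 2008-02-07.
April 2008: 2008-04-07.
June 2008: 2008-06-07.
August 2008: 2008-08-07.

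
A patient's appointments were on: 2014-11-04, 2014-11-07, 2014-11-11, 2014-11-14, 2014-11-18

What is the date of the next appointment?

2014-11-21

Every event lands on a Tuesday or Friday (gaps cycle 3, 4, 3, 4).
So the schedule is: every Tuesday and Friday.
The following Friday is 2014-11-21.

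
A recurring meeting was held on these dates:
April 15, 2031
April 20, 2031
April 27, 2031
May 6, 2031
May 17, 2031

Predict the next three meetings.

Gaps: 5, 7, 9, 11 days — each gap is 2 larger than the previous one.
Next gap: 13 days. May 17, 2031 + 13 days = May 30, 2031.
Next gap: 15 days. May 30, 2031 + 15 days = June 14, 2031.
Next gap: 17 days. June 14, 2031 + 17 days = July 1, 2031.

May 30, 2031; June 14, 2031; July 1, 2031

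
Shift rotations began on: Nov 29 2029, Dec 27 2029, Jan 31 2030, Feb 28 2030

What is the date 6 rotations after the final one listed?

All Thursdays; the gaps (28, 35, 28) vary with month length.
This is the last Thursday of each month.
Last Thursday of March 2030: Mar 28 2030.
Last Thursday of April 2030: Apr 25 2030.
May 2030 ends with Thursday May 30 2030.
June 2030 ends with Thursday Jun 27 2030.
July 2030 ends with Thursday Jul 25 2030.
August 2030 ends with Thursday Aug 29 2030.

Aug 29 2030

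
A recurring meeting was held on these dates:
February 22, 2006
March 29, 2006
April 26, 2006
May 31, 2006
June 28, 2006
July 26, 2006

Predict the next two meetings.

August 30, 2006; September 27, 2006

All Wednesdays; the gaps (35, 28, 35, 28, 28) vary with month length.
This is the last Wednesday of each month.
Last Wednesday of August 2006: August 30, 2006.
Last Wednesday of September 2006: September 27, 2006.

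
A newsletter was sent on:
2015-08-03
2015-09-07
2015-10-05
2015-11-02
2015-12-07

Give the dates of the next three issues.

2016-01-04, 2016-02-01, 2016-03-07

These are Mondays at 28- or 35-day spacing (35, 28, 28, 35).
The pattern: 1st Monday of the month.
January 2016 — 1st Monday is 2016-01-04.
1st Monday of February 2016: 2016-02-01.
1st Monday of March 2016: 2016-03-07.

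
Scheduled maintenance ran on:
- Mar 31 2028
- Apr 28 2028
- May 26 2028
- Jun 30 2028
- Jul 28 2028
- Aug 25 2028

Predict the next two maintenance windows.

These are Fridays with 28, 28, 35, 28, 28-day gaps.
Each is the final Friday of its month — Mar 31 2028 is past the 28th, so '4th Friday' doesn't fit.
September 2028 ends with Friday Sep 29 2028.
October 2028 ends with Friday Oct 27 2028.

Sep 29 2028, Oct 27 2028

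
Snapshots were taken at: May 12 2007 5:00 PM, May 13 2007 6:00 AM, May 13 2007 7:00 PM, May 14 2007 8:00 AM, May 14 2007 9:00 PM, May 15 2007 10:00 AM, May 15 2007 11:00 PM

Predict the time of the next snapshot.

The interval is a steady 13 hours (13, 13, 13, 13, 13, 13).
May 15 2007 11:00 PM + 13 h = May 16 2007 12:00 PM.

May 16 2007 12:00 PM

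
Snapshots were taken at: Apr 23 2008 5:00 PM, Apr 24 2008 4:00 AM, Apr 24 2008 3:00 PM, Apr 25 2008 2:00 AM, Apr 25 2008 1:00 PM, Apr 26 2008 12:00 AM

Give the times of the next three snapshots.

Gaps: 11, 11, 11, 11, 11 hours — each event is 11 hours after the previous one.
Apr 26 2008 12:00 AM + 11 h = Apr 26 2008 11:00 AM.
Apr 26 2008 11:00 AM + 11 h = Apr 26 2008 10:00 PM.
Apr 26 2008 10:00 PM + 11 h = Apr 27 2008 9:00 AM.

Apr 26 2008 11:00 AM, Apr 26 2008 10:00 PM, Apr 27 2008 9:00 AM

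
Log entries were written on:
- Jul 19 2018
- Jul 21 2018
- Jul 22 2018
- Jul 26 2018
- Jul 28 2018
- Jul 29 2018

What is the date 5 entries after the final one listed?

The gap pattern 2, 1, 4, 2, 1 repeats every 3 events.
These are the Thursdays, Saturdays and Sundays of each week.
The following Thursday is Aug 2 2018.
Next Saturday: Aug 4 2018.
The following Sunday is Aug 5 2018.
Next Thursday: Aug 9 2018.
Next Saturday: Aug 11 2018.

Aug 11 2018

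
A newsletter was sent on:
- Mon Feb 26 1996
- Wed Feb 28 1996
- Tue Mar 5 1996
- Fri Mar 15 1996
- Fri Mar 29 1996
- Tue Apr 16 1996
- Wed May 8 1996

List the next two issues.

Gaps: 2, 6, 10, 14, 18, 22 days — each gap is 4 larger than the previous one.
Next gap: 26 days. Wed May 8 1996 + 26 days = Mon Jun 3 1996.
Next gap: 30 days. Mon Jun 3 1996 + 30 days = Wed Jul 3 1996.

Mon Jun 3 1996, Wed Jul 3 1996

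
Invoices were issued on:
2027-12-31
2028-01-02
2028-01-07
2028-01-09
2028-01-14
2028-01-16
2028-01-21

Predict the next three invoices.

The gap pattern 2, 5, 2, 5, 2, 5 repeats every 2 events.
These are the Fridays and Sundays of each week.
The following Sunday is 2028-01-23.
The following Friday is 2028-01-28.
Next Sunday: 2028-01-30.

2028-01-23, 2028-01-28, 2028-01-30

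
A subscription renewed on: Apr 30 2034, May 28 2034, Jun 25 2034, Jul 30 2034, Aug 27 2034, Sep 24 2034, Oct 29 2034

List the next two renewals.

Nov 26 2034, Dec 31 2034

These are Sundays with 28, 28, 35, 28, 28, 35-day gaps.
Each is the final Sunday of its month — Apr 30 2034 is past the 28th, so '4th Sunday' doesn't fit.
Last Sunday of November 2034: Nov 26 2034.
Last Sunday of December 2034: Dec 31 2034.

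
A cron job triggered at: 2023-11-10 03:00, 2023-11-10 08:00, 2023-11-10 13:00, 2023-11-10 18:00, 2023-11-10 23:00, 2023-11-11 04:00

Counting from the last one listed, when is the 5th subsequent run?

The interval is a steady 5 hours (5, 5, 5, 5, 5).
2023-11-11 04:00 + 5 h = 2023-11-11 09:00.
2023-11-11 09:00 + 5 h = 2023-11-11 14:00.
2023-11-11 14:00 + 5 h = 2023-11-11 19:00.
2023-11-11 19:00 + 5 h = 2023-11-12 00:00.
2023-11-12 00:00 + 5 h = 2023-11-12 05:00.

2023-11-12 05:00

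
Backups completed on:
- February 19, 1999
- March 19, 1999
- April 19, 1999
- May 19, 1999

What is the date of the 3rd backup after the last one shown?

August 19, 1999

The day-of-month is always 19 (28, 31, 30 days between events).
So this recurs on the 19th of each month.
Next: June 1999 → June 19, 1999.
July 1999: July 19, 1999.
August 1999: August 19, 1999.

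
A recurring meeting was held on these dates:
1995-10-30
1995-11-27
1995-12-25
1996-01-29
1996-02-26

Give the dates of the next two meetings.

1996-03-25, 1996-04-29

All Mondays; the gaps (28, 28, 35, 28) vary with month length.
This is the last Monday of each month.
March 1996 ends with Monday 1996-03-25.
Last Monday of April 1996: 1996-04-29.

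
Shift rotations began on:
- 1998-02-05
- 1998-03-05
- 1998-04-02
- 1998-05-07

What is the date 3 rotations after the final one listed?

1998-08-06

These are Thursdays at 28- or 35-day spacing (28, 28, 35).
The pattern: 1st Thursday of the month.
June 1998 — 1st Thursday is 1998-06-04.
1st Thursday of July 1998: 1998-07-02.
August 1998 — 1st Thursday is 1998-08-06.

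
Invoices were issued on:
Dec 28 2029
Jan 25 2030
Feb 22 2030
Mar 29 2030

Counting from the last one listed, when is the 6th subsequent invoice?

All Fridays; the gaps (28, 28, 35) vary with month length.
This is the last Friday of each month.
Last Friday of April 2030: Apr 26 2030.
May 2030 ends with Friday May 31 2030.
Last Friday of June 2030: Jun 28 2030.
Last Friday of July 2030: Jul 26 2030.
Last Friday of August 2030: Aug 30 2030.
Last Friday of September 2030: Sep 27 2030.

Sep 27 2030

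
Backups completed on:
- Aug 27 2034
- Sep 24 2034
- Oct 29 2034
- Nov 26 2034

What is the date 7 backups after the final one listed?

Every date is a Sunday; gaps 28, 35, 28 days.
Each is the last Sunday of its month (at least one falls on the 29th or later, ruling out '4th Sunday').
Last Sunday of December 2034: Dec 31 2034.
January 2035 ends with Sunday Jan 28 2035.
February 2035 ends with Sunday Feb 25 2035.
March 2035 ends with Sunday Mar 25 2035.
April 2035 ends with Sunday Apr 29 2035.
May 2035 ends with Sunday May 27 2035.
June 2035 ends with Sunday Jun 24 2035.

Jun 24 2035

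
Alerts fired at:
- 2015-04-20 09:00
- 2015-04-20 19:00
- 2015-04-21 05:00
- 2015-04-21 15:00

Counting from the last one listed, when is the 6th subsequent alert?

Gaps: 10, 10, 10 hours — each event is 10 hours after the previous one.
2015-04-21 15:00 + 10 h = 2015-04-22 01:00.
2015-04-22 01:00 + 10 h = 2015-04-22 11:00.
2015-04-22 11:00 + 10 h = 2015-04-22 21:00.
2015-04-22 21:00 + 10 h = 2015-04-23 07:00.
2015-04-23 07:00 + 10 h = 2015-04-23 17:00.
2015-04-23 17:00 + 10 h = 2015-04-24 03:00.

2015-04-24 03:00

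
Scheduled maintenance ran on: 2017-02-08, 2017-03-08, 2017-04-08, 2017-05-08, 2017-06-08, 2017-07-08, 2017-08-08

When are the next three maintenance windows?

2017-09-08, 2017-10-08, 2017-11-08

Each date is the 8th; the gaps (28, 31, 30, 31, 30, 31) track the month lengths.
The rule is the 8th of each month.
September 2017: 2017-09-08.
Next: October 2017 → 2017-10-08.
Next: November 2017 → 2017-11-08.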